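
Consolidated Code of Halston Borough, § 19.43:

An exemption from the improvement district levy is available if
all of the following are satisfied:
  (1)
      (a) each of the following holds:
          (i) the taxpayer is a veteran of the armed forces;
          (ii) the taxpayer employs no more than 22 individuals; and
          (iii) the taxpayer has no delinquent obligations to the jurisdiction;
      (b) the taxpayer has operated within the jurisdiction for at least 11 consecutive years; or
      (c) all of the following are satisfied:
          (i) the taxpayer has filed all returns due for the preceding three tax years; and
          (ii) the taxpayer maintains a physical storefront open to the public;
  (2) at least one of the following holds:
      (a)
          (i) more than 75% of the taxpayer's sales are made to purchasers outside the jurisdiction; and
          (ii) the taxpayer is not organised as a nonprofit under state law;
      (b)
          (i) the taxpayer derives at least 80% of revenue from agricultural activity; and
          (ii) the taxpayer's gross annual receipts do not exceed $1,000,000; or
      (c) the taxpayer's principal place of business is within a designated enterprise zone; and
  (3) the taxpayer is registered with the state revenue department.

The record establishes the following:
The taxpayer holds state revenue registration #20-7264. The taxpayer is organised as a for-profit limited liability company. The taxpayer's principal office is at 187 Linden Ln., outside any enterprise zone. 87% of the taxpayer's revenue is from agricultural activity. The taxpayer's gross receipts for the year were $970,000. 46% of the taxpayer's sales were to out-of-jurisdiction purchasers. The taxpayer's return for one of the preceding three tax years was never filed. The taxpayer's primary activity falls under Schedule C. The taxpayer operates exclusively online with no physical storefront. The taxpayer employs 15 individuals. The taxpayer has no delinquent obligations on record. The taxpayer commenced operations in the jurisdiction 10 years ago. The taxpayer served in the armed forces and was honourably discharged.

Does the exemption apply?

(i) veteran — met.
(ii) ≤ 22 employees — satisfied.
(iii) no delinquency — holds.
So (a) is satisfied (T AND T AND T).
(b) ≥ 11 yrs in jurisdiction — fails.
(i) returns current — fails.
(ii) has storefront — not met.
So (c) is not satisfied (F AND F).
(1): T OR F OR F → true.
(i) >75% out-of-jur. sales — not met.
(ii) not (nonprofit) — satisfied.
(a) = F AND T = false.
(i) ≥80% agricultural — satisfied.
(ii) receipts ≤ $1,000,000 — satisfied.
(b): T AND T → true.
(c) in enterprise zone — not satisfied.
So (2) is satisfied (F OR T OR F).
(3) state-registered — holds.
Overall = T AND T AND T = true.

Yes — exempt.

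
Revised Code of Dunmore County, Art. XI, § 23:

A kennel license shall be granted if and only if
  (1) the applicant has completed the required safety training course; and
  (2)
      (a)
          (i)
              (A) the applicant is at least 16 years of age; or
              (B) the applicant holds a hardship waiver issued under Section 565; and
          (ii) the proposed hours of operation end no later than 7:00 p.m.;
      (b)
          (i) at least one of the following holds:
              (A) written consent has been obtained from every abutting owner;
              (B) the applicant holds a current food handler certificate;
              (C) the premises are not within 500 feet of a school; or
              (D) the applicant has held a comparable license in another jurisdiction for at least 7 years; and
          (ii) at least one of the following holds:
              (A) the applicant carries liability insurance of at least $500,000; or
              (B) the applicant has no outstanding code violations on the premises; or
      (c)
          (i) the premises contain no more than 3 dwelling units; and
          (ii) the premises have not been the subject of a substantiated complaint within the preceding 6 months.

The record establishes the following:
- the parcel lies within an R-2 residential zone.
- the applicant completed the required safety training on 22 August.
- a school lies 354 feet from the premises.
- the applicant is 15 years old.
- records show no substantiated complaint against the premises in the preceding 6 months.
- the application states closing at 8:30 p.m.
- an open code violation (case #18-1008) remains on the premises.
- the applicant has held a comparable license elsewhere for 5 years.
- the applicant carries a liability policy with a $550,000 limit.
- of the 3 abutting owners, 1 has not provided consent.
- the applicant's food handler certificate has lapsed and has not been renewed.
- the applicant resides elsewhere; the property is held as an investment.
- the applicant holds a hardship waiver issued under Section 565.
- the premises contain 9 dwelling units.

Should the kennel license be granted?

No — denied.

(1) safety training — satisfied.
(A) age ≥ 16 — fails.
(B) hardship waiver — holds.
(i): F OR T → true.
(ii) closes by 7 p.m. — not met.
(a): T AND F → false.
(A) all abutters consent — not met.
(B) food handler cert. — not satisfied.
(C) ≥500 ft from school — not satisfied.
(D) prior license ≥ 7 yr — not satisfied.
So (i) is not satisfied (F OR F OR F OR F).
(A) insurance ≥ $500,000 — holds.
(B) no code violations — not met.
(ii): T OR F → true.
So (b) is not satisfied (F AND T).
(i) ≤ 3 units — not met.
(ii) no complaint in 6 mo. — met.
(c) = F AND T = false.
So (2) is not satisfied (F OR F OR F).
Overall = T AND F = false.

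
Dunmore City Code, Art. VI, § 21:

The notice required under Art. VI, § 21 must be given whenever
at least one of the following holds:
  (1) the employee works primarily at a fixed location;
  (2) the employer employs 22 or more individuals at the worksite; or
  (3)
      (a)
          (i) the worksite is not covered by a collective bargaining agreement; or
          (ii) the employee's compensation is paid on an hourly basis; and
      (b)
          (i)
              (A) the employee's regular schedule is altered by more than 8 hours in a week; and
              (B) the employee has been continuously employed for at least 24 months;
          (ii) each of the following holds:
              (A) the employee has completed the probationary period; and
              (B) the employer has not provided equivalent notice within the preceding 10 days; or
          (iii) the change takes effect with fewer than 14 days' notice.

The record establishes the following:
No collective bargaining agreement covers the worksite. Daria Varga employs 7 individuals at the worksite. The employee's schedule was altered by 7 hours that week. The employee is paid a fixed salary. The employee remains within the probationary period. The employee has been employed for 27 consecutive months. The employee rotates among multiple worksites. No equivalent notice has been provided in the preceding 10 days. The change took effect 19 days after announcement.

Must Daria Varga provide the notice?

(1) fixed location — fails.
(2) ≥ 22 at site — not met.
(i) no CBA — met.
(ii) hourly-paid — fails.
(a) = T OR F = true.
(A) schedule shift > 8h — not satisfied.
(B) tenure ≥ 24 mo. — holds.
(i) = F AND T = false.
(A) past probation — fails.
(B) no recent notice — holds.
(ii): F AND T → false.
(iii) < 14 days' notice — not met.
(b): F OR F OR F → false.
(3) = T AND F = false.
So Overall is not satisfied (F OR F OR F).

No — not required.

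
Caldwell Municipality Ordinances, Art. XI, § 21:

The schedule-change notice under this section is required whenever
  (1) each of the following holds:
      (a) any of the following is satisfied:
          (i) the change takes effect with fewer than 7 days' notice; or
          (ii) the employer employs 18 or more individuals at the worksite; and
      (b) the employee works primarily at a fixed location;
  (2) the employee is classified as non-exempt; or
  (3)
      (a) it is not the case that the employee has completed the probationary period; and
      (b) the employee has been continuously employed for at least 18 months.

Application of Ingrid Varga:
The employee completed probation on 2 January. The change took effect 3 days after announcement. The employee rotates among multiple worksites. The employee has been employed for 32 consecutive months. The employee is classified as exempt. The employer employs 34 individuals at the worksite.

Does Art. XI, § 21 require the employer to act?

(i) < 7 days' notice — met.
(ii) ≥ 18 at site — satisfied.
(a): T OR T → true.
(b) fixed location — fails.
(1): T AND F → false.
(2) non-exempt — not met.
(a) not (past probation) — not met.
(b) tenure ≥ 18 mo. — holds.
(3) = F AND T = false.
Overall: F OR F OR F → false.

No — not required.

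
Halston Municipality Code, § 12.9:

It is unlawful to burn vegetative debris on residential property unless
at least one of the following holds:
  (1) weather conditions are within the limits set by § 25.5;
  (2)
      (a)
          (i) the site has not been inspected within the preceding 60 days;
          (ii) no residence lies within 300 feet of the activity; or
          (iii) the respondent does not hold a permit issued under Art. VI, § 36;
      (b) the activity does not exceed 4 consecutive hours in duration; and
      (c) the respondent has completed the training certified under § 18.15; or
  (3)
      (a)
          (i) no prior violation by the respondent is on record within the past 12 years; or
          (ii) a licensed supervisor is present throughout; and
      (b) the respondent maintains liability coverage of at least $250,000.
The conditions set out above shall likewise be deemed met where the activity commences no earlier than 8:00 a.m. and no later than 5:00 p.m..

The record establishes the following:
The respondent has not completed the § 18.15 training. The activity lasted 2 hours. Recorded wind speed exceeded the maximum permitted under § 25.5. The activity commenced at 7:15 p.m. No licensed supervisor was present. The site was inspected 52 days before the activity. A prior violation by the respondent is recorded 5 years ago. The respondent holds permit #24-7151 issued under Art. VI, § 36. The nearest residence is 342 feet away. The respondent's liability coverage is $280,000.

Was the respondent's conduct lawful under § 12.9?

No — unlawful.

(1) weather ok — fails.
(i) not (site inspected) — not satisfied.
(ii) no residence in 300 ft — met.
(iii) not (holds permit) — not met.
(a): F OR T OR F → true.
(b) ≤ 4 hrs duration — holds.
(c) training certified — not met.
(2): T AND T AND F → false.
(i) no prior violation — fails.
(ii) supervisor present — fails.
So (a) is not satisfied (F OR F).
(b) coverage ≥ $250,000 — satisfied.
So (3) is not satisfied (F AND T).
Overall = F OR F OR F = false.
Exception (start within hours) — not satisfied.
Result: main false OR exception false → false.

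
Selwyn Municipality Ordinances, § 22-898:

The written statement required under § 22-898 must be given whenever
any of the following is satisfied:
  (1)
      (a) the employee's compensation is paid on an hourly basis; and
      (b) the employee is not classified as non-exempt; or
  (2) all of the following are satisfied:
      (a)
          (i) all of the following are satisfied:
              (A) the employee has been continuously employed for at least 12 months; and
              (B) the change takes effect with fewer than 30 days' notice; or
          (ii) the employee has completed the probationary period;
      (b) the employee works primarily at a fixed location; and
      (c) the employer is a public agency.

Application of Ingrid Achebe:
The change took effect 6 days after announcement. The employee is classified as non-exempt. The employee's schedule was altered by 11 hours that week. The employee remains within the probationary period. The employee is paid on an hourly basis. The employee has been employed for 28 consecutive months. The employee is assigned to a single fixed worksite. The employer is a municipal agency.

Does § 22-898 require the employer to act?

(a) hourly-paid — satisfied.
(b) not (non-exempt) — not met.
(1): T AND F → false.
(A) tenure ≥ 12 mo. — satisfied.
(B) < 30 days' notice — holds.
So (i) is satisfied (T AND T).
(ii) past probation — fails.
(a): T OR F → true.
(b) fixed location — satisfied.
(c) public agency — satisfied.
(2) = T AND T AND T = true.
Overall: F OR T → true.

Yes — required.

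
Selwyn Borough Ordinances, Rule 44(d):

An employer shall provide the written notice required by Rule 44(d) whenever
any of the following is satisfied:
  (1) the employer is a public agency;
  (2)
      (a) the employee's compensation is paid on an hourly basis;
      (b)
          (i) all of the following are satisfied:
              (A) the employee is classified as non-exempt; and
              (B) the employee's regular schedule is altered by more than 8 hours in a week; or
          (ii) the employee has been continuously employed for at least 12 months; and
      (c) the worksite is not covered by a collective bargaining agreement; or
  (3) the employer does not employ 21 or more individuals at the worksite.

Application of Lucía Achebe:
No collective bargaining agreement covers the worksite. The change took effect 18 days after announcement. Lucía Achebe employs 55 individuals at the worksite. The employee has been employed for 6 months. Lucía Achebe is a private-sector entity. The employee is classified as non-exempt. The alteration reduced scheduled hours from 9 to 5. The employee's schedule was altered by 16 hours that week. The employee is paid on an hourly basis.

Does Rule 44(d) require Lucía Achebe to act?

(1) public agency — fails.
(a) hourly-paid — satisfied.
(A) non-exempt — met.
(B) schedule shift > 8h — met.
So (i) is satisfied (T AND T).
(ii) tenure ≥ 12 mo. — not met.
So (b) is satisfied (T OR F).
(c) no CBA — met.
(2) = T AND T AND T = true.
(3) not (≥ 21 at site) — not satisfied.
Overall = F OR T OR F = true.

Yes — required.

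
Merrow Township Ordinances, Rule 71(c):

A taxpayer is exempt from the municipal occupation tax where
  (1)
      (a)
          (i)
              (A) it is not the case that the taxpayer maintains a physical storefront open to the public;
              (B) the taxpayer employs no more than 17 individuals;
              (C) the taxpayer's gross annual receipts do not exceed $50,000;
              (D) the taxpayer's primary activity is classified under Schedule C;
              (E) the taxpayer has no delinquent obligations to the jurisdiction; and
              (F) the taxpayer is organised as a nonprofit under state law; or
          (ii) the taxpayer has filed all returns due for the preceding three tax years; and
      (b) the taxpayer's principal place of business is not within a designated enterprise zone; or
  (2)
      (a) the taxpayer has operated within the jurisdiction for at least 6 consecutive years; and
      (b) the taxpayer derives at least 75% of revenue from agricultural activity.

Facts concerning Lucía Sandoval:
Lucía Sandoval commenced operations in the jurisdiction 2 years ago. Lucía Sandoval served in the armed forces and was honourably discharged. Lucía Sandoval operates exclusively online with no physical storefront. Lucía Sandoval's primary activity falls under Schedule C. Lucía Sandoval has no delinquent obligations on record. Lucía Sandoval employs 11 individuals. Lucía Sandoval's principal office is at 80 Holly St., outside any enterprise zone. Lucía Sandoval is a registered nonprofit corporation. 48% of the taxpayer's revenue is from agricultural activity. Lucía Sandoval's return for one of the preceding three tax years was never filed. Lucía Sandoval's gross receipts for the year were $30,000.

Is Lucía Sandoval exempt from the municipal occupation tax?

(A) not (has storefront) — holds.
(B) ≤ 17 employees — satisfied.
(C) receipts ≤ $50,000 — satisfied.
(D) Schedule C activity — met.
(E) no delinquency — holds.
(F) nonprofit — met.
So (i) is satisfied (T AND T AND T AND T AND T AND T).
(ii) returns current — fails.
(a): T OR F → true.
(b) not (in enterprise zone) — satisfied.
So (1) is satisfied (T AND T).
(a) ≥ 6 yrs in jurisdiction — not satisfied.
(b) ≥75% agricultural — fails.
(2) = F AND F = false.
Overall = T OR F = true.

Yes — exempt.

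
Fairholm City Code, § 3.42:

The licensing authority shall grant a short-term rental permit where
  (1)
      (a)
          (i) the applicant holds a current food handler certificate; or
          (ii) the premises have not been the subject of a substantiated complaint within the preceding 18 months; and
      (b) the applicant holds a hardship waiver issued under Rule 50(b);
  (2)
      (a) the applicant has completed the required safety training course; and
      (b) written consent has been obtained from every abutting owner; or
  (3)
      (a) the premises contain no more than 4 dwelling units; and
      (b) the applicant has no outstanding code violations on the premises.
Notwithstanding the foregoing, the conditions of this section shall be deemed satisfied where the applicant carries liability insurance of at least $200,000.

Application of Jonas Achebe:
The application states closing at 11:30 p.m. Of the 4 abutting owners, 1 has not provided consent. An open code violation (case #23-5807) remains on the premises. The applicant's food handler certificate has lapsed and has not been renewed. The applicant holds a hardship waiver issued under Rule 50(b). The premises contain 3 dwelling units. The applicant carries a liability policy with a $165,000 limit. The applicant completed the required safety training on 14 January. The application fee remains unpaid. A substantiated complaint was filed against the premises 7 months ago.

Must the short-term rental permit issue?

No — denied.

(i) food handler cert. — fails.
(ii) no complaint in 18 mo. — not met.
(a) = F OR F = false.
(b) hardship waiver — met.
(1): F AND T → false.
(a) safety training — holds.
(b) all abutters consent — not met.
So (2) is not satisfied (T AND F).
(a) ≤ 4 units — satisfied.
(b) no code violations — fails.
(3) = T AND F = false.
So Overall is not satisfied (F OR F OR F).
Exception (insurance ≥ $200,000) — not satisfied.
Result: main false OR exception false → false.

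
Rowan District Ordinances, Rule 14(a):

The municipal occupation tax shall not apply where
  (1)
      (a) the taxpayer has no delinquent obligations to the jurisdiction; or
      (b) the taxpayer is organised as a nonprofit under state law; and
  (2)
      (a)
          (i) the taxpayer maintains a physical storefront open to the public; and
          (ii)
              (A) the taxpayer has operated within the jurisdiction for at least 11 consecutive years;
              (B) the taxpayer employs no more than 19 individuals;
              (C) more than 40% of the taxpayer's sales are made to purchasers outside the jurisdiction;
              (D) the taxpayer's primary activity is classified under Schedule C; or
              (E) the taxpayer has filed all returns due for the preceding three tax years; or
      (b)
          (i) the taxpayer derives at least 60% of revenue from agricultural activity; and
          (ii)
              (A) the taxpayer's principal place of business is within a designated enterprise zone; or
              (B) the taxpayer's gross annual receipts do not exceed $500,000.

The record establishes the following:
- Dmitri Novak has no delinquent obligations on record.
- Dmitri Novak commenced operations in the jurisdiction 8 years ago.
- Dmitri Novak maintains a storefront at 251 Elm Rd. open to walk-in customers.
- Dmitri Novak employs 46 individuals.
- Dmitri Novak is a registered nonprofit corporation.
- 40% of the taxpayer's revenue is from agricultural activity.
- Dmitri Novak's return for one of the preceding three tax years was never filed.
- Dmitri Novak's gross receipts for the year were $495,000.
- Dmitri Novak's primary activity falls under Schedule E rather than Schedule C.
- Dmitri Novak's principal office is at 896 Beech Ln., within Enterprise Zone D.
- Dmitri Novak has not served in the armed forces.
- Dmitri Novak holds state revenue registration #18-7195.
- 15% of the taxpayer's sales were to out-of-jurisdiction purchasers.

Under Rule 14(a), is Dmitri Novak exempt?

(a) no delinquency — satisfied.
(b) nonprofit — holds.
(1) = T OR T = true.
(i) has storefront — holds.
(A) ≥ 11 yrs in jurisdiction — not satisfied.
(B) ≤ 19 employees — fails.
(C) >40% out-of-jur. sales — not satisfied.
(D) Schedule C activity — not satisfied.
(E) returns current — not met.
So (ii) is not satisfied (F OR F OR F OR F OR F).
(a): T AND F → false.
(i) ≥60% agricultural — fails.
(A) in enterprise zone — met.
(B) receipts ≤ $500,000 — met.
(ii) = T OR T = true.
(b): F AND T → false.
So (2) is not satisfied (F OR F).
Overall: T AND F → false.

No — not exempt.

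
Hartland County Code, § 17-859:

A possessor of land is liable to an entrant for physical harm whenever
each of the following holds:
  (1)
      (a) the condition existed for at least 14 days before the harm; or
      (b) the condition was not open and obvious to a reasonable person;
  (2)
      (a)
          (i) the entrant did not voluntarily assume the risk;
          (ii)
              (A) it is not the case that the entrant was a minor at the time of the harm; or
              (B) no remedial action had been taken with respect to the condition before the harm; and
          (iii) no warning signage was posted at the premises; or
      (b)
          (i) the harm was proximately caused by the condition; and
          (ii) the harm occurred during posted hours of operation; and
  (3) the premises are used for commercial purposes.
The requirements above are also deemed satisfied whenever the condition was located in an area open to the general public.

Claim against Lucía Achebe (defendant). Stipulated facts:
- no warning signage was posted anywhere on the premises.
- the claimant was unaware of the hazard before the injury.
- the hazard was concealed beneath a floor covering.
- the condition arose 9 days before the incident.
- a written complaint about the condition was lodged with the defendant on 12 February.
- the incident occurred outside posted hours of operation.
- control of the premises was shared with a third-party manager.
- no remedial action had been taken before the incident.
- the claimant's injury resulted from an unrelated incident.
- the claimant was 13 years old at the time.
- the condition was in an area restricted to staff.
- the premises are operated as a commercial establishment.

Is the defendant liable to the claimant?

(a) condition ≥14 days old — not satisfied.
(b) not open/obvious — holds.
(1) = F OR T = true.
(i) no assumed risk — met.
(A) not (entrant a minor) — not met.
(B) no remedial action — met.
(ii): F OR T → true.
(iii) no signage posted — holds.
(a) = T AND T AND T = true.
(i) proximate cause — not satisfied.
(ii) during posted hours — not satisfied.
(b) = F AND F = false.
(2): T OR F → true.
(3) commercial use — holds.
So Overall is satisfied (T AND T AND T).
Exception (public area) — not satisfied.
Result: main true OR exception false → true.

Yes — liable.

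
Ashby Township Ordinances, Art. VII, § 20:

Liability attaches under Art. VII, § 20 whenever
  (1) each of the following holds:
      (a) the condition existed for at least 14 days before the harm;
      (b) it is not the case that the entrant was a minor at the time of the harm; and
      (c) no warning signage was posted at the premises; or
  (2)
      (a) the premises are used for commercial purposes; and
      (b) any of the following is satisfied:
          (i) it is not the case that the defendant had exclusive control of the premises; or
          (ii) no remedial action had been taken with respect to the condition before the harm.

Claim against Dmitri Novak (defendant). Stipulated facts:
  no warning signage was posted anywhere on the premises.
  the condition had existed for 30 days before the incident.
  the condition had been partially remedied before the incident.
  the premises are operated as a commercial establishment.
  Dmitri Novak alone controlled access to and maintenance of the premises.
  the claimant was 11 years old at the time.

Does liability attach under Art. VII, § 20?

No — not liable.

(a) condition ≥14 days old — met.
(b) not (entrant a minor) — fails.
(c) no signage posted — holds.
So (1) is not satisfied (T AND F AND T).
(a) commercial use — met.
(i) not (exclusive control) — not satisfied.
(ii) no remedial action — fails.
(b): F OR F → false.
(2) = T AND F = false.
Overall: F OR F → false.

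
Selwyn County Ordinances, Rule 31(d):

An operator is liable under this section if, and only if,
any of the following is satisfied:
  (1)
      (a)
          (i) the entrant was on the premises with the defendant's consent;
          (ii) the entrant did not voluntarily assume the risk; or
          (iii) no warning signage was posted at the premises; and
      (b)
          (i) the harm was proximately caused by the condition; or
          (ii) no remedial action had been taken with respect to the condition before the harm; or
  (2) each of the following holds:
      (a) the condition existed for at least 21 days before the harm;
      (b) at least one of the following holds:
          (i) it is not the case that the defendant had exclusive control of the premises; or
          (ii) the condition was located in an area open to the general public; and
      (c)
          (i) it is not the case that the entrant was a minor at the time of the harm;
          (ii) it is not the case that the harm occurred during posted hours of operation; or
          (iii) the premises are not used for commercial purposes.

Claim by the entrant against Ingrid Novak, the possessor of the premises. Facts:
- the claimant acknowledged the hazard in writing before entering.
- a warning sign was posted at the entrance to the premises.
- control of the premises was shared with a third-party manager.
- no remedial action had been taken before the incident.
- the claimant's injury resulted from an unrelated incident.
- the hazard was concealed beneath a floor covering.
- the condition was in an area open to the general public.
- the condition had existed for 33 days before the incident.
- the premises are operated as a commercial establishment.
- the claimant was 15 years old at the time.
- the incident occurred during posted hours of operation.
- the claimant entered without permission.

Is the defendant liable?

(i) consent to enter — not satisfied.
(ii) no assumed risk — not satisfied.
(iii) no signage posted — not satisfied.
So (a) is not satisfied (F OR F OR F).
(i) proximate cause — fails.
(ii) no remedial action — satisfied.
So (b) is satisfied (F OR T).
So (1) is not satisfied (F AND T).
(a) condition ≥21 days old — met.
(i) not (exclusive control) — met.
(ii) public area — satisfied.
So (b) is satisfied (T OR T).
(i) not (entrant a minor) — not satisfied.
(ii) not (during posted hours) — fails.
(iii) not (commercial use) — not met.
(c) = F OR F OR F = false.
So (2) is not satisfied (T AND T AND F).
Overall = F OR F = false.

No — not liable.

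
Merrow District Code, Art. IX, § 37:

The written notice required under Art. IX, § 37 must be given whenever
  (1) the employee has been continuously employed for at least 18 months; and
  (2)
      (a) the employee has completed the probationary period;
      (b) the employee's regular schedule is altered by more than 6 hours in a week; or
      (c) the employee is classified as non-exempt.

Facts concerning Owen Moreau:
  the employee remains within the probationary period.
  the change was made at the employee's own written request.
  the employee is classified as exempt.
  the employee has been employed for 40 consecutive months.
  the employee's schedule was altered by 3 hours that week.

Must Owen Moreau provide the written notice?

No — not required.

(1) tenure ≥ 18 mo. — holds.
(a) past probation — not satisfied.
(b) schedule shift > 6h — not met.
(c) non-exempt — fails.
(2): F OR F OR F → false.
Overall = T AND F = false.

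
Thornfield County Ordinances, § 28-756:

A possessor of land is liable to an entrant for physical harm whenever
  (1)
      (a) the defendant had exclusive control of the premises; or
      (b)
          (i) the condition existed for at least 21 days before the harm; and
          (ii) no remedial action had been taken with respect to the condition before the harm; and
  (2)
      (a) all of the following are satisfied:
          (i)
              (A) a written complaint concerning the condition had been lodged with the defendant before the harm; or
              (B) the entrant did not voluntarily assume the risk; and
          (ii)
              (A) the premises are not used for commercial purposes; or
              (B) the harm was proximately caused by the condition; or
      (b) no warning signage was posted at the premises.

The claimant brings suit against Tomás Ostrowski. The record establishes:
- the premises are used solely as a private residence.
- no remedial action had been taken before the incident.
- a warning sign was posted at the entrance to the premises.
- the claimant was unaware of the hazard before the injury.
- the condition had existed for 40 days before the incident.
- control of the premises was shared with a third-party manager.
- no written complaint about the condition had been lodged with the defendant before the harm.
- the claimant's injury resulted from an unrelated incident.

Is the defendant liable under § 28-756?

(a) exclusive control — not met.
(i) condition ≥21 days old — met.
(ii) no remedial action — satisfied.
(b): T AND T → true.
So (1) is satisfied (F OR T).
(A) complaint lodged — not satisfied.
(B) no assumed risk — satisfied.
So (i) is satisfied (F OR T).
(A) not (commercial use) — satisfied.
(B) proximate cause — fails.
(ii): T OR F → true.
So (a) is satisfied (T AND T).
(b) no signage posted — fails.
(2): T OR F → true.
So Overall is satisfied (T AND T).

Yes — liable.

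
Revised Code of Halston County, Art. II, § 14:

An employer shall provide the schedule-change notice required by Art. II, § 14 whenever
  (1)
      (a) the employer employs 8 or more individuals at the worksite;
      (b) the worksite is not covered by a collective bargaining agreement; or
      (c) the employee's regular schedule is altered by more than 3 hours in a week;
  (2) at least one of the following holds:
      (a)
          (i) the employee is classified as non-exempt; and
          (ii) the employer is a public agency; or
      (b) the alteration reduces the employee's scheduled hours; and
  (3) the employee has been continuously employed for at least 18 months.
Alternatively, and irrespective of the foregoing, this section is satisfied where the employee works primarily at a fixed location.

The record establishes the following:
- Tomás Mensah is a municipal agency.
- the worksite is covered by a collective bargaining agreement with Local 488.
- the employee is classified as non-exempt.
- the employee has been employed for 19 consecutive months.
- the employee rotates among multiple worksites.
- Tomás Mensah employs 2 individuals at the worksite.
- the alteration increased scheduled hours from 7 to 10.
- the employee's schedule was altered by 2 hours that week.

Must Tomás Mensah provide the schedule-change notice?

No — not required.

(a) ≥ 8 at site — not met.
(b) no CBA — not satisfied.
(c) schedule shift > 3h — not satisfied.
(1): F OR F OR F → false.
(i) non-exempt — satisfied.
(ii) public agency — met.
So (a) is satisfied (T AND T).
(b) hours reduced — not met.
So (2) is satisfied (T OR F).
(3) tenure ≥ 18 mo. — holds.
Overall: F AND T AND T → false.
Exception (fixed location) — not satisfied.
Result: main false OR exception false → false.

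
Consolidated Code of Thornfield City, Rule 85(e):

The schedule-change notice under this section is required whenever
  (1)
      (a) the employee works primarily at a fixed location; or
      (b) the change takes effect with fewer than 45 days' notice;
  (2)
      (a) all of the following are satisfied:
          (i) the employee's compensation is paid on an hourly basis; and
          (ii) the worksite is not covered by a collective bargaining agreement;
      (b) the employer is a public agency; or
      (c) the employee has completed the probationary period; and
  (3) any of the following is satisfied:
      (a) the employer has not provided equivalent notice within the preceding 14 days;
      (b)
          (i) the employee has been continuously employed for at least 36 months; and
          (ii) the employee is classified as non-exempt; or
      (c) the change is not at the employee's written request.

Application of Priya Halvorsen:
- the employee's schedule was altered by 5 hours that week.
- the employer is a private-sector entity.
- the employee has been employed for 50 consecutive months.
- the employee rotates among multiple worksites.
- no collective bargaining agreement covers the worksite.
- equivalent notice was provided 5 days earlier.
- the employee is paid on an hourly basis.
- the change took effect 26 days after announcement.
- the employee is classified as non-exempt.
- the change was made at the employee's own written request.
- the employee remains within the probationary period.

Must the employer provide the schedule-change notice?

Yes — required.

(a) fixed location — not met.
(b) < 45 days' notice — satisfied.
(1) = F OR T = true.
(i) hourly-paid — met.
(ii) no CBA — met.
So (a) is satisfied (T AND T).
(b) public agency — not met.
(c) past probation — not met.
(2): T OR F OR F → true.
(a) no recent notice — not met.
(i) tenure ≥ 36 mo. — met.
(ii) non-exempt — holds.
(b): T AND T → true.
(c) not employee-requested — not satisfied.
(3): F OR T OR F → true.
Overall: T AND T AND T → true.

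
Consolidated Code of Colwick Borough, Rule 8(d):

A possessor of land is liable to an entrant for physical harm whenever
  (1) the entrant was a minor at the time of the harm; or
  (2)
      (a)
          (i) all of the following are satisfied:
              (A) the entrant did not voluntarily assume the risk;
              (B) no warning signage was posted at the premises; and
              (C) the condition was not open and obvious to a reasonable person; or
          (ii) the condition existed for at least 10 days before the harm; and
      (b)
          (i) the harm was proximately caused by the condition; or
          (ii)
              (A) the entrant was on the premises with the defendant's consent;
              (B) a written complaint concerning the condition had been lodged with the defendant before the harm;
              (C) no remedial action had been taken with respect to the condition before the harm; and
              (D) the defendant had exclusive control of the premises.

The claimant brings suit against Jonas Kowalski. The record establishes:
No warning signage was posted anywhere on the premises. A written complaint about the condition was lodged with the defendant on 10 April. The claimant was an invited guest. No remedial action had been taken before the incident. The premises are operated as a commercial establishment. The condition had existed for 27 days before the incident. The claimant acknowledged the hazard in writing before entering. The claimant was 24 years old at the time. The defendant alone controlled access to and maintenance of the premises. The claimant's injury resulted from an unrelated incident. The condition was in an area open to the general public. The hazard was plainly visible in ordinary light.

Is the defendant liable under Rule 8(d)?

(1) entrant a minor — not met.
(A) no assumed risk — not met.
(B) no signage posted — satisfied.
(C) not open/obvious — not satisfied.
(i) = F AND T AND F = false.
(ii) condition ≥10 days old — met.
(a) = F OR T = true.
(i) proximate cause — not satisfied.
(A) consent to enter — holds.
(B) complaint lodged — satisfied.
(C) no remedial action — holds.
(D) exclusive control — met.
So (ii) is satisfied (T AND T AND T AND T).
(b): F OR T → true.
So (2) is satisfied (T AND T).
Overall: F OR T → true.

Yes — liable.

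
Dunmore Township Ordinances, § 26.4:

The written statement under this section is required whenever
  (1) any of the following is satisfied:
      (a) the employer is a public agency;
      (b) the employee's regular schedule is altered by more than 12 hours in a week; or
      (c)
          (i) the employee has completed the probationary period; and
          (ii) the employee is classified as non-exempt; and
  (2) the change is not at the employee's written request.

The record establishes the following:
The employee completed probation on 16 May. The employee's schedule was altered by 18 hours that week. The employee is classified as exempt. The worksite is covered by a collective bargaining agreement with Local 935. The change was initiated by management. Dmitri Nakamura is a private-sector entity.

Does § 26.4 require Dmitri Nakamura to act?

(a) public agency — fails.
(b) schedule shift > 12h — satisfied.
(i) past probation — satisfied.
(ii) non-exempt — not met.
(c): T AND F → false.
So (1) is satisfied (F OR T OR F).
(2) not employee-requested — satisfied.
Overall = T AND T = true.

Yes — required.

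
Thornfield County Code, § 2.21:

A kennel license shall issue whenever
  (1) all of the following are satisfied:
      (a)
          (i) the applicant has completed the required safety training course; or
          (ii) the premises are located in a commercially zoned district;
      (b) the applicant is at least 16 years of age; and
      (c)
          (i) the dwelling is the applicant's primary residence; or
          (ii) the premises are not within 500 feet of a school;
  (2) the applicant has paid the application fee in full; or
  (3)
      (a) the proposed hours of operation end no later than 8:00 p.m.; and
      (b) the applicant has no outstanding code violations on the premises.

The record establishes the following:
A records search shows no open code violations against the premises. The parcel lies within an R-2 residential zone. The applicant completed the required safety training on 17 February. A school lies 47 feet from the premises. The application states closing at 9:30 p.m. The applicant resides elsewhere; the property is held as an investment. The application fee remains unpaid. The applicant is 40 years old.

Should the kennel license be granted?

No — denied.

(i) safety training — satisfied.
(ii) commercially zoned — not met.
So (a) is satisfied (T OR F).
(b) age ≥ 16 — holds.
(i) primary residence — fails.
(ii) ≥500 ft from school — fails.
(c) = F OR F = false.
So (1) is not satisfied (T AND T AND F).
(2) fee paid — not met.
(a) closes by 8 p.m. — not satisfied.
(b) no code violations — holds.
(3): F AND T → false.
So Overall is not satisfied (F OR F OR F).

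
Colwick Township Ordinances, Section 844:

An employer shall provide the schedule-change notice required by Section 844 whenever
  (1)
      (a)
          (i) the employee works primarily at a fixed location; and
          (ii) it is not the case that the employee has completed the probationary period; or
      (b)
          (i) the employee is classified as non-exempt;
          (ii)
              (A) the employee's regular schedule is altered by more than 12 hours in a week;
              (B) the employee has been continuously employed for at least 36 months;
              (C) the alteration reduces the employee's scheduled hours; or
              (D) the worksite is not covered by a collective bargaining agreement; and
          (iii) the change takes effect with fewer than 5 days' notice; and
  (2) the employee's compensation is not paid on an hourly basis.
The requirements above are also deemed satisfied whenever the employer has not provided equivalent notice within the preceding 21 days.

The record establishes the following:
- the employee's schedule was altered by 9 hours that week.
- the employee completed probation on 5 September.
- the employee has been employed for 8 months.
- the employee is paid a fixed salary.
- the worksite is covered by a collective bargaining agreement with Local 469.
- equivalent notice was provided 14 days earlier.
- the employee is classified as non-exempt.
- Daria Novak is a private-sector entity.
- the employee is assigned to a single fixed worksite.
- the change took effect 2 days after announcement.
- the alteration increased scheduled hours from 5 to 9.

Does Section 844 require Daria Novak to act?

(i) fixed location — holds.
(ii) not (past probation) — not met.
(a) = T AND F = false.
(i) non-exempt — holds.
(A) schedule shift > 12h — not met.
(B) tenure ≥ 36 mo. — not satisfied.
(C) hours reduced — not satisfied.
(D) no CBA — not met.
(ii): F OR F OR F OR F → false.
(iii) < 5 days' notice — met.
So (b) is not satisfied (T AND F AND T).
(1) = F OR F = false.
(2) not (hourly-paid) — satisfied.
Overall: F AND T → false.
Exception (no recent notice) — not satisfied.
Result: main false OR exception false → false.

No — not required.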